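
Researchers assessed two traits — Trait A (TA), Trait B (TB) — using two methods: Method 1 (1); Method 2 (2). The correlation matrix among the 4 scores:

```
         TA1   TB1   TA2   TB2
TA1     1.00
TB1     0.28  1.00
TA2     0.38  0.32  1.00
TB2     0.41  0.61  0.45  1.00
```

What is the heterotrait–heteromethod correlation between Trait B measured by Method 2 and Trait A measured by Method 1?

0.41

Different traits and methods: r(TB2, TA1) = 0.41.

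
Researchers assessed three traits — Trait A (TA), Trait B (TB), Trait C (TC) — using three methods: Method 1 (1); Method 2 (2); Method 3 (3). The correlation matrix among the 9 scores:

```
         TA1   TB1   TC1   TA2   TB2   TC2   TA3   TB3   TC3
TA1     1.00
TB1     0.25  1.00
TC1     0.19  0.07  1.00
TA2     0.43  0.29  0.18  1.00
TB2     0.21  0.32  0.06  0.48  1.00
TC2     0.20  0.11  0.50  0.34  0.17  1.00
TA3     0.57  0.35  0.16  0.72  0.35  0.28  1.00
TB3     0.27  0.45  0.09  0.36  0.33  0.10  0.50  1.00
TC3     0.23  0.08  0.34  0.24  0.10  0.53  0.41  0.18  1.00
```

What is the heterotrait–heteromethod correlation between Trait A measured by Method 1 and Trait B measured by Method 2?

0.21

Different traits and methods: r(TA1, TB2) = 0.21.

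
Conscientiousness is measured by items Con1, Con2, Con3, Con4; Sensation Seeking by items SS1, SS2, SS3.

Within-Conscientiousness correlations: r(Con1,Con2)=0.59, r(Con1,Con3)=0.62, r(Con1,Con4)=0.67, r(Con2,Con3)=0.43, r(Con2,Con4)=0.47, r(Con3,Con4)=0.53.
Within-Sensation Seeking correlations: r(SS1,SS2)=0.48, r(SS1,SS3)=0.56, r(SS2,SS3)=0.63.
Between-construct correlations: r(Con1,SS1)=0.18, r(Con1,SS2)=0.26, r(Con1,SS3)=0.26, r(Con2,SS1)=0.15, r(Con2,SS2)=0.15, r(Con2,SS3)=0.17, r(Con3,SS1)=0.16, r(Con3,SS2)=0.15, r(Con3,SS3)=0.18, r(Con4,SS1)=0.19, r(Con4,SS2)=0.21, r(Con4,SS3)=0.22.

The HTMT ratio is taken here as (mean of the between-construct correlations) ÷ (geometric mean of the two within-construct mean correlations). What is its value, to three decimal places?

Between-construct mean = 2.28/12 = 0.1900.
Mean within-Con = 3.31/6 = 0.5517; mean within-SS = 1.67/3 = 0.5567.
Geometric mean = √(0.5517 × 0.5567) = 0.5542.
HTMT = 0.1900 / 0.5542 = 0.343.

0.343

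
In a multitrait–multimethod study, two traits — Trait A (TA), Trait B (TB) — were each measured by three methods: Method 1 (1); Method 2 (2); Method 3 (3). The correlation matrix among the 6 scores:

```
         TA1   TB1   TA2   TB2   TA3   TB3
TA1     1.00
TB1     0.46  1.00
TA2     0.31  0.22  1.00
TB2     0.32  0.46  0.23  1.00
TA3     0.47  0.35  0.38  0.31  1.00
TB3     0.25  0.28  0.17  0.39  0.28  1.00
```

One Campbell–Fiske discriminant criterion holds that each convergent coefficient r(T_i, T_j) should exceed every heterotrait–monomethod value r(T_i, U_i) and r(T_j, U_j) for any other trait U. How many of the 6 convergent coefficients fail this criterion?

Convergent coefficients and their comparison sets:
TA (methods 1·2): 0.31 vs {0.46, 0.23} → fail.
TA (methods 1·3): 0.47 vs {0.46, 0.28} → pass.
TA (methods 2·3): 0.38 vs {0.23, 0.28} → pass.
TB (methods 1·2): 0.46 vs {0.46, 0.23} → fail.
TB (methods 1·3): 0.28 vs {0.46, 0.28} → fail.
TB (methods 2·3): 0.39 vs {0.23, 0.28} → pass.
3 of 6 fail.

3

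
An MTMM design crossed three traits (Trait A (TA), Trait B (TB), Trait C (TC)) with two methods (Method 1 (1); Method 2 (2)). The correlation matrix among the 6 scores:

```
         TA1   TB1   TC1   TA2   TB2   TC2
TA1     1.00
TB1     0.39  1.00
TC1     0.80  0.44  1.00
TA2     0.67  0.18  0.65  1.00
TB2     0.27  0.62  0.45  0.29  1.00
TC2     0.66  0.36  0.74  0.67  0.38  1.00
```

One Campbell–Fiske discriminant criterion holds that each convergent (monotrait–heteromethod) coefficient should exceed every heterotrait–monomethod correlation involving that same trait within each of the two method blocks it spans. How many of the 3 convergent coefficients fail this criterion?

2

Checking each validity diagonal entry against its comparison values:
TA (methods 1·2): 0.67 vs {0.39, 0.29, 0.80, 0.67} → fail.
TB (methods 1·2): 0.62 vs {0.39, 0.29, 0.44, 0.38} → pass.
TC (methods 1·2): 0.74 vs {0.80, 0.67, 0.44, 0.38} → fail.
2 of 3 fail.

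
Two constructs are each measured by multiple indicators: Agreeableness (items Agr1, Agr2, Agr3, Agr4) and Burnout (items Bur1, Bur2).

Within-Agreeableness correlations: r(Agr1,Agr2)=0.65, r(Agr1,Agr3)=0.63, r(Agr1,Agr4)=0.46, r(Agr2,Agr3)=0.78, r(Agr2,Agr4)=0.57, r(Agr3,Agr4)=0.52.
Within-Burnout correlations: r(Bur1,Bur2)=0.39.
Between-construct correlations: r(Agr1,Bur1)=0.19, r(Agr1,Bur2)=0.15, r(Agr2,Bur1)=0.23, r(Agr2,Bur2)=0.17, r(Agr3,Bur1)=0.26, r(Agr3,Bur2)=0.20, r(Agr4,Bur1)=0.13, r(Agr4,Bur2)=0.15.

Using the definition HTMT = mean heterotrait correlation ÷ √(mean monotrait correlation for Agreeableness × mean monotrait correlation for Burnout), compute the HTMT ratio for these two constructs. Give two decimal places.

Between-construct mean = 1.48/8 = 0.1850.
Mean within-Agr = 3.61/6 = 0.6017; mean within-Bur = 0.39/1 = 0.3900.
Geometric mean = √(0.6017 × 0.3900) = 0.4844.
HTMT = 0.1850 / 0.4844 = 0.38.

0.38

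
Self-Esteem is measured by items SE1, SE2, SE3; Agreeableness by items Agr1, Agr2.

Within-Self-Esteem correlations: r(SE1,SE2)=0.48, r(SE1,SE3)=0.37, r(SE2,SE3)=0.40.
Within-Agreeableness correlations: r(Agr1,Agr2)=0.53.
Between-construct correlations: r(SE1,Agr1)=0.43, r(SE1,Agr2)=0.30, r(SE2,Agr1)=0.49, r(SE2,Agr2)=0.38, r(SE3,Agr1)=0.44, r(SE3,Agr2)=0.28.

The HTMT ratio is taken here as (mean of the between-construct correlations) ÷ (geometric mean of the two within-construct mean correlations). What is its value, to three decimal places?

Mean heterotrait r = 2.32/6 = 0.3867.
Mean within-SE = 1.25/3 = 0.4167; mean within-Agr = 0.53/1 = 0.5300.
Geometric mean = √(0.4167 × 0.5300) = 0.4699.
HTMT = 0.3867 / 0.4699 = 0.823.

0.823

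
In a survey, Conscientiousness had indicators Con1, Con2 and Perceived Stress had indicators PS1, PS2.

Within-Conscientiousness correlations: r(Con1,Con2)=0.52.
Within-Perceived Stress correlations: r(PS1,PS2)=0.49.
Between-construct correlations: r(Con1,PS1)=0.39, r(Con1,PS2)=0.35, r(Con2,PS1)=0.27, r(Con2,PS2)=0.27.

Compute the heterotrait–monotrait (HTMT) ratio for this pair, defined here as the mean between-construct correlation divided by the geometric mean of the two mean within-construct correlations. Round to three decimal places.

Between-construct mean = 1.28/4 = 0.3200.
Mean within-Con = 0.52/1 = 0.5200; mean within-PS = 0.49/1 = 0.4900.
Geometric mean = √(0.5200 × 0.4900) = 0.5048.
HTMT = 0.3200 / 0.5048 = 0.634.

0.634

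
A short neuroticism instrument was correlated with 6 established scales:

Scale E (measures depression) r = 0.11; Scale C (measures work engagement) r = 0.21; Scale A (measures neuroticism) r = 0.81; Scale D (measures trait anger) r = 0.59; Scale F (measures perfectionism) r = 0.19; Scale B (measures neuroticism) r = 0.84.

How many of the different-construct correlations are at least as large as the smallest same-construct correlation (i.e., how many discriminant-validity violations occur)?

Convergent (same construct = neuroticism): Scale A, Scale B.
Smallest convergent = 0.81. Discriminant values: 0.11, 0.21, 0.59, 0.19; count ≥ 0.81 → 0.

0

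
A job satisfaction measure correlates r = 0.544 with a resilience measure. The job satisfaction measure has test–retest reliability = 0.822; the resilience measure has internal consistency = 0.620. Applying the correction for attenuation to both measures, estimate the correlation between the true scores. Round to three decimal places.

r_true = r_obs / √(r_xx · r_yy) = 0.544 / √(0.822 × 0.620) = 0.544 / √0.509640 = 0.544 / 0.7139 ≈ 0.762.

0.762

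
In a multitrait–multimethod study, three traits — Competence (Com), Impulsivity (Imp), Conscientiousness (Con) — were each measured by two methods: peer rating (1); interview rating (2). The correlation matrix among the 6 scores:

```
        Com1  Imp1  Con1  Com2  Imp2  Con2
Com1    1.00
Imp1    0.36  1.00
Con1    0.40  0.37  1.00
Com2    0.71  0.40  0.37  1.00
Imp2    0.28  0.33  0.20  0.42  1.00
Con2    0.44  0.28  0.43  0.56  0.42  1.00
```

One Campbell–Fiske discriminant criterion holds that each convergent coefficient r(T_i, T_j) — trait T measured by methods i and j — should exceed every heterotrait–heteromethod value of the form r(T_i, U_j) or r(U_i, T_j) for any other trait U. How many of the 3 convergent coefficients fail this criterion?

Checking each validity diagonal entry against its comparison values:
Com (methods 1·2): 0.71 vs {0.28, 0.40, 0.44, 0.37} → pass.
Imp (methods 1·2): 0.33 vs {0.40, 0.28, 0.28, 0.20} → fail.
Con (methods 1·2): 0.43 vs {0.37, 0.44, 0.20, 0.28} → fail.
2 of 3 fail.

2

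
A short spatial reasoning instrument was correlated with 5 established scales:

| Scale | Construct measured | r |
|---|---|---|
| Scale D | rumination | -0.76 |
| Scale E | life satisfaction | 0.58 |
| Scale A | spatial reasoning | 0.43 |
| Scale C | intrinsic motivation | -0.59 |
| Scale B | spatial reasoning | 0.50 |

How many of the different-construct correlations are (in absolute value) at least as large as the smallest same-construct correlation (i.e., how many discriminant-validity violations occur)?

3

Convergent (same construct = spatial reasoning): Scale A, Scale B.
Smallest convergent = 0.43. Discriminant |r|: 0.76, 0.58, 0.59; count ≥ 0.43 → 3.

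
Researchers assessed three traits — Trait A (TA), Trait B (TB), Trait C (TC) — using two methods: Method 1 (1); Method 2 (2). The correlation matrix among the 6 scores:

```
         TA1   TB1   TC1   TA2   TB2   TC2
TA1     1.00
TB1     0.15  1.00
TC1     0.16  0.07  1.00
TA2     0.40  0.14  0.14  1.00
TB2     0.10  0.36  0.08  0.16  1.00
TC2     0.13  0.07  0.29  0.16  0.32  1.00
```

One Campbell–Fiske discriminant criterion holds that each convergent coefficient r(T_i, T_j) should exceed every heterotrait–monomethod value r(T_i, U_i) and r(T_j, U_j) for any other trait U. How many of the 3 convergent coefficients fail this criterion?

1

Convergent coefficients and their comparison sets:
TA (methods 1·2): 0.40 vs {0.15, 0.16, 0.16, 0.16} → pass.
TB (methods 1·2): 0.36 vs {0.15, 0.16, 0.07, 0.32} → pass.
TC (methods 1·2): 0.29 vs {0.16, 0.16, 0.07, 0.32} → fail.
1 of 3 fail.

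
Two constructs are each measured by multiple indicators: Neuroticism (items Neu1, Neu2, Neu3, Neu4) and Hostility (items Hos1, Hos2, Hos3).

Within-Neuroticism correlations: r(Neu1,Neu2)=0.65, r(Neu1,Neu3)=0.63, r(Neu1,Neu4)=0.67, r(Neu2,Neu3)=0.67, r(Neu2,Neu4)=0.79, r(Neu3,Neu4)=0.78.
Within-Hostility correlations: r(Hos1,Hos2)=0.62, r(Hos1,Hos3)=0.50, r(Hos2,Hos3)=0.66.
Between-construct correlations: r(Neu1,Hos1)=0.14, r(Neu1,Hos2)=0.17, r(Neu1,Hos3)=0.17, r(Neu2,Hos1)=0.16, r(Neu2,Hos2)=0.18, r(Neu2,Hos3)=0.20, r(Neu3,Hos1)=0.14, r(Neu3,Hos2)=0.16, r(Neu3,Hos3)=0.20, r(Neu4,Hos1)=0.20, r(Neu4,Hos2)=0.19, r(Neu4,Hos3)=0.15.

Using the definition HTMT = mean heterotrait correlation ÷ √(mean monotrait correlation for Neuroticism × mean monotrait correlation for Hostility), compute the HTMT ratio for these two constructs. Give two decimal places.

Mean heterotrait r = 2.06/12 = 0.1717.
Mean within-Neu = 4.19/6 = 0.6983; mean within-Hos = 1.78/3 = 0.5933.
Geometric mean = √(0.6983 × 0.5933) = 0.6437.
HTMT = 0.1717 / 0.6437 = 0.27.

0.27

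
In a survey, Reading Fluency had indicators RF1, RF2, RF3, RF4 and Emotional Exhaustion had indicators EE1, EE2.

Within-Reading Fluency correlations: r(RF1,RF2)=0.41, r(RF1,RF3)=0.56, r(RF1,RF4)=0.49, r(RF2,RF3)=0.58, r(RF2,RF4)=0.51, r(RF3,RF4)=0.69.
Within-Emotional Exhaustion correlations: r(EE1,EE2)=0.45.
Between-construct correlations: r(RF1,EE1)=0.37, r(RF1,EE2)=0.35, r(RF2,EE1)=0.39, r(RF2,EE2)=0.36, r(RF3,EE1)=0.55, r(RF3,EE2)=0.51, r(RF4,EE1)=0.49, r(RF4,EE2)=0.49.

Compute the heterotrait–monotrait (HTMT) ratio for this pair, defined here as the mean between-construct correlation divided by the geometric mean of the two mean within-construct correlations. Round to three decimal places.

Between-construct mean = 3.51/8 = 0.4388.
Mean within-RF = 3.24/6 = 0.5400; mean within-EE = 0.45/1 = 0.4500.
Geometric mean = √(0.5400 × 0.4500) = 0.4930.
HTMT = 0.4388 / 0.4930 = 0.890.

0.890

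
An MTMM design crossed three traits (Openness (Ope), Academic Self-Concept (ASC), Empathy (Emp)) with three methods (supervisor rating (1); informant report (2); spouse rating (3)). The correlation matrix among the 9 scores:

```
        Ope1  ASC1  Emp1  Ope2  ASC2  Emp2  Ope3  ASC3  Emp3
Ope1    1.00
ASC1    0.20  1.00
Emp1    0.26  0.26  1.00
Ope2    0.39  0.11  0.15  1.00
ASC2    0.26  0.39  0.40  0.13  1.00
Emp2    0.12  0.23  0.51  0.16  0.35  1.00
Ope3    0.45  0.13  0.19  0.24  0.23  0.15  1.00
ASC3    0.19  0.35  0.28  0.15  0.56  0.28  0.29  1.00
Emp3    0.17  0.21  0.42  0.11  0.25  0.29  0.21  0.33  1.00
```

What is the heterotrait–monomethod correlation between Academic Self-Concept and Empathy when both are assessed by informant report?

0.35

Different traits, same method: r(ASC2, Emp2) = 0.35.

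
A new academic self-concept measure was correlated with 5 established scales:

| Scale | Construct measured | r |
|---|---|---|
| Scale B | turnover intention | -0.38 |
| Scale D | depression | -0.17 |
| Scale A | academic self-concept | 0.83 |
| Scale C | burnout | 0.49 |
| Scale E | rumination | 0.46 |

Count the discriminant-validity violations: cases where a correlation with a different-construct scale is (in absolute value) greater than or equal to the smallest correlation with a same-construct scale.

0

Convergent (same construct = academic self-concept): Scale A.
Smallest convergent = 0.83. Discriminant |r|: 0.38, 0.17, 0.49, 0.46; count ≥ 0.83 → 0.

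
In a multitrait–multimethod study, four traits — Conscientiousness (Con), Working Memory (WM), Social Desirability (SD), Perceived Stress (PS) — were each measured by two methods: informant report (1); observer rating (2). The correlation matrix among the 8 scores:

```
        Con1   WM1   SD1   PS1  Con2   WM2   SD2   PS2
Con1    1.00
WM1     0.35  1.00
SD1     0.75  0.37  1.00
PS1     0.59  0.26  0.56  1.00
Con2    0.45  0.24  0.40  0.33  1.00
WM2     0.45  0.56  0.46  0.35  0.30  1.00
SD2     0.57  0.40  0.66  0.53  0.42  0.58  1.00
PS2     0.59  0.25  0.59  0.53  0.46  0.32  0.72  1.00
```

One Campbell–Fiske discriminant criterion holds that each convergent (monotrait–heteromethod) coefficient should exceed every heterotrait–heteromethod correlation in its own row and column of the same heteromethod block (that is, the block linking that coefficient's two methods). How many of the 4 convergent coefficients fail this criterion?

2

Convergent coefficients and their comparison sets:
Con (methods 1·2): 0.45 vs {0.45, 0.24, 0.57, 0.40, 0.59, 0.33} → fail.
WM (methods 1·2): 0.56 vs {0.24, 0.45, 0.40, 0.46, 0.25, 0.35} → pass.
SD (methods 1·2): 0.66 vs {0.40, 0.57, 0.46, 0.40, 0.59, 0.53} → pass.
PS (methods 1·2): 0.53 vs {0.33, 0.59, 0.35, 0.25, 0.53, 0.59} → fail.
2 of 4 fail.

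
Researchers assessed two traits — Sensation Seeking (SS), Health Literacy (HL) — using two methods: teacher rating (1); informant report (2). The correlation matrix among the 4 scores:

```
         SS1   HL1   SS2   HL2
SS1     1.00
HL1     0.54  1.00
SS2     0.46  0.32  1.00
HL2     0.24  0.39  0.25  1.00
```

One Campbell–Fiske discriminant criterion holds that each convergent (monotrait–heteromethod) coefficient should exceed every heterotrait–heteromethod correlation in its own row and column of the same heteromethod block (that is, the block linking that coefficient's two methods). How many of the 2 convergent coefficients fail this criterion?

0

Checking each validity diagonal entry against its comparison values:
SS (methods 1·2): 0.46 vs {0.24, 0.32} → pass.
HL (methods 1·2): 0.39 vs {0.32, 0.24} → pass.
0 of 2 fail.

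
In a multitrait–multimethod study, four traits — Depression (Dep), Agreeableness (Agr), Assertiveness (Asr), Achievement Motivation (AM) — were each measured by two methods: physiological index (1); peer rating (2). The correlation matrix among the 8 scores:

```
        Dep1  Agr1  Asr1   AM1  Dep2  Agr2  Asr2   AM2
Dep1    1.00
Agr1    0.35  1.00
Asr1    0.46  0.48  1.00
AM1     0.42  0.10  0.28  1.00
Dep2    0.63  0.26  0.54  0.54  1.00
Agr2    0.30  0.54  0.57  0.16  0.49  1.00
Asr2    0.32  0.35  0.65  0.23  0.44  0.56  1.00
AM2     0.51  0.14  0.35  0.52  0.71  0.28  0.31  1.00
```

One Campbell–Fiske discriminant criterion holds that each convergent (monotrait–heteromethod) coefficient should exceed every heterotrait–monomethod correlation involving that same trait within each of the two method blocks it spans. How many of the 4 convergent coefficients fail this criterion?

3

Checking each validity diagonal entry against its comparison values:
Dep (methods 1·2): 0.63 vs {0.35, 0.49, 0.46, 0.44, 0.42, 0.71} → fail.
Agr (methods 1·2): 0.54 vs {0.35, 0.49, 0.48, 0.56, 0.10, 0.28} → fail.
Asr (methods 1·2): 0.65 vs {0.46, 0.44, 0.48, 0.56, 0.28, 0.31} → pass.
AM (methods 1·2): 0.52 vs {0.42, 0.71, 0.10, 0.28, 0.28, 0.31} → fail.
3 of 4 fail.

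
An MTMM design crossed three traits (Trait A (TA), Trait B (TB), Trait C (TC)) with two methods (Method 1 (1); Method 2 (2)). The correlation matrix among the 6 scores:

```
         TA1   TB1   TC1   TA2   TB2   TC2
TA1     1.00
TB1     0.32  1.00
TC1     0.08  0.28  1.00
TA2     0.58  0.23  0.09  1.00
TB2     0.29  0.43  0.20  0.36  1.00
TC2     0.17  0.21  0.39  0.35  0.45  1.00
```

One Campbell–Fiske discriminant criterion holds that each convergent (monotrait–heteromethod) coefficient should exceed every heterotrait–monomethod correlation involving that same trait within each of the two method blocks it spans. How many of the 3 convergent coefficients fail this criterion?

Convergent coefficients and their comparison sets:
TA (methods 1·2): 0.58 vs {0.32, 0.36, 0.08, 0.35} → pass.
TB (methods 1·2): 0.43 vs {0.32, 0.36, 0.28, 0.45} → fail.
TC (methods 1·2): 0.39 vs {0.08, 0.35, 0.28, 0.45} → fail.
2 of 3 fail.

2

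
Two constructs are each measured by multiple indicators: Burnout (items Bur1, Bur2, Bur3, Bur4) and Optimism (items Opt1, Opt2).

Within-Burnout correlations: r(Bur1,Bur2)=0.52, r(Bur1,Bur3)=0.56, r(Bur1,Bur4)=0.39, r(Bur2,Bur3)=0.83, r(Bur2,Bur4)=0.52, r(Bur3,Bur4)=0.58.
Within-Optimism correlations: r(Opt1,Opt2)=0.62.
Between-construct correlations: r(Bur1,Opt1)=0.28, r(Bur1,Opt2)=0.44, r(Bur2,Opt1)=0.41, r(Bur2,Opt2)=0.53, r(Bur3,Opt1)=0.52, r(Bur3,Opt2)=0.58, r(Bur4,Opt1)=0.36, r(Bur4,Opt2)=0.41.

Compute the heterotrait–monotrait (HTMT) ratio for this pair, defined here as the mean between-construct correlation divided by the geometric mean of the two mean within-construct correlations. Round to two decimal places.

0.74

Mean between = 3.53/8 = 0.4413.
Mean within-Bur = 3.40/6 = 0.5667; mean within-Opt = 0.62/1 = 0.6200.
Geometric mean = √(0.5667 × 0.6200) = 0.5928.
HTMT = 0.4413 / 0.5928 = 0.74.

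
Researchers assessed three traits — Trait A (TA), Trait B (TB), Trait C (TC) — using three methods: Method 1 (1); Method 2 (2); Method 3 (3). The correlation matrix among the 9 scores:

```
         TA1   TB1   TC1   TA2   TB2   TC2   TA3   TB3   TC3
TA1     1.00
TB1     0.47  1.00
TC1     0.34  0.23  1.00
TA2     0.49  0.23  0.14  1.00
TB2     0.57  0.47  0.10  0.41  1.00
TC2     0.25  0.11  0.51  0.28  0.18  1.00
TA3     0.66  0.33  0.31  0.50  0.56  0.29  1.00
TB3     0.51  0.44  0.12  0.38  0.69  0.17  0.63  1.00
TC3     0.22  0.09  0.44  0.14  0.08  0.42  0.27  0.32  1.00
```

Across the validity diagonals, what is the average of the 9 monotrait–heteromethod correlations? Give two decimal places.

0.51

Convergent values: 0.49, 0.66, 0.50, 0.47, 0.44, 0.69, 0.51, 0.44, 0.42; mean = 4.62/9 = 0.51.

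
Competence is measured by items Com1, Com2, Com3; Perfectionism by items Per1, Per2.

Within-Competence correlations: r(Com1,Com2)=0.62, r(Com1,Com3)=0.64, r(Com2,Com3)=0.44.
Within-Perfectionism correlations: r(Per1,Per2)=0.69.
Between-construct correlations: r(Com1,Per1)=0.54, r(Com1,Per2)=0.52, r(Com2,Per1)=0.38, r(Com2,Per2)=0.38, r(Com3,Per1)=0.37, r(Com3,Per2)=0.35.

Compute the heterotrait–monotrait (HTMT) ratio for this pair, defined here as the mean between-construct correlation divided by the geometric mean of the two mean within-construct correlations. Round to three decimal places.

0.677

Between-construct mean = 2.54/6 = 0.4233.
Mean within-Com = 1.70/3 = 0.5667; mean within-Per = 0.69/1 = 0.6900.
Geometric mean = √(0.5667 × 0.6900) = 0.6253.
HTMT = 0.4233 / 0.6253 = 0.677.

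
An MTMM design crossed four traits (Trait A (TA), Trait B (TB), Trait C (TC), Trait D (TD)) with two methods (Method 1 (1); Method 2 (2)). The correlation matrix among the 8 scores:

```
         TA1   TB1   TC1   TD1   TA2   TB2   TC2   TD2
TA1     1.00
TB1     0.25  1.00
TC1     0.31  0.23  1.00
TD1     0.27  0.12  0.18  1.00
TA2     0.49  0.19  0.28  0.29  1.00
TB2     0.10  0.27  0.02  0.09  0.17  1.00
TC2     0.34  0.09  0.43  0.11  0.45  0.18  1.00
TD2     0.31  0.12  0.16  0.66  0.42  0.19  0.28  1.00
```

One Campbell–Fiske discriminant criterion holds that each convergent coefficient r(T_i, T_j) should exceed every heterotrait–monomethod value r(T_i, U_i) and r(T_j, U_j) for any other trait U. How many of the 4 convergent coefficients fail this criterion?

1

Each convergent coefficient versus the relevant comparison correlations:
TA (methods 1·2): 0.49 vs {0.25, 0.17, 0.31, 0.45, 0.27, 0.42} → pass.
TB (methods 1·2): 0.27 vs {0.25, 0.17, 0.23, 0.18, 0.12, 0.19} → pass.
TC (methods 1·2): 0.43 vs {0.31, 0.45, 0.23, 0.18, 0.18, 0.28} → fail.
TD (methods 1·2): 0.66 vs {0.27, 0.42, 0.12, 0.19, 0.18, 0.28} → pass.
1 of 4 fail.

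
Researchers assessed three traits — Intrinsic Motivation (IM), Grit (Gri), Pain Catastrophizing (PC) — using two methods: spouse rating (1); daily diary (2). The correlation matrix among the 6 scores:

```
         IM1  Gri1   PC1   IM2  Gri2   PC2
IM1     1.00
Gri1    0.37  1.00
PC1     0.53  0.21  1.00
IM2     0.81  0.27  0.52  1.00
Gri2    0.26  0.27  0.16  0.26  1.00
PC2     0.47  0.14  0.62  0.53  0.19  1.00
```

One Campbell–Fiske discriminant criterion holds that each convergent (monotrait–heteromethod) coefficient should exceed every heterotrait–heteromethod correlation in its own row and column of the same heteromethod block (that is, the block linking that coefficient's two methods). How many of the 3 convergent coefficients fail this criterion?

1

Convergent coefficients and their comparison sets:
IM (methods 1·2): 0.81 vs {0.26, 0.27, 0.47, 0.52} → pass.
Gri (methods 1·2): 0.27 vs {0.27, 0.26, 0.14, 0.16} → fail.
PC (methods 1·2): 0.62 vs {0.52, 0.47, 0.16, 0.14} → pass.
1 of 3 fail.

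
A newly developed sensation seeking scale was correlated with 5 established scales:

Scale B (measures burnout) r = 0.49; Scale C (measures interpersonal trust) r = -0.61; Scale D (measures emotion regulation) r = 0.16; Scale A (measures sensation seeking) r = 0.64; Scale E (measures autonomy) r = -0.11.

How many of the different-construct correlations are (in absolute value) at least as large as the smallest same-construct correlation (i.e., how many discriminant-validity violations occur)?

Convergent (same construct = sensation seeking): Scale A.
Smallest convergent = 0.64. Discriminant |r|: 0.49, 0.61, 0.16, 0.11; count ≥ 0.64 → 0.

0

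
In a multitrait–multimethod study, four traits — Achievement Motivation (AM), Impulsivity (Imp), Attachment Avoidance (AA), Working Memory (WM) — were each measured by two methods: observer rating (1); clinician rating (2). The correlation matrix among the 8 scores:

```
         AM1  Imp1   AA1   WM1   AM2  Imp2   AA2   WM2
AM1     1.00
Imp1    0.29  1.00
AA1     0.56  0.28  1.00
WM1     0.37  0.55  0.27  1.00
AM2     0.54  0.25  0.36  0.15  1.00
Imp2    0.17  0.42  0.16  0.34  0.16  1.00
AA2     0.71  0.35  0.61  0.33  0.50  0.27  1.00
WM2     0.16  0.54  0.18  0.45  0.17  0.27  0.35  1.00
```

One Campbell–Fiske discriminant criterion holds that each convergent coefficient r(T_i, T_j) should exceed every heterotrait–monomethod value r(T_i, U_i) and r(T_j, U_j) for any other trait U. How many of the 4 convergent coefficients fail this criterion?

3

Each convergent coefficient versus the relevant comparison correlations:
AM (methods 1·2): 0.54 vs {0.29, 0.16, 0.56, 0.50, 0.37, 0.17} → fail.
Imp (methods 1·2): 0.42 vs {0.29, 0.16, 0.28, 0.27, 0.55, 0.27} → fail.
AA (methods 1·2): 0.61 vs {0.56, 0.50, 0.28, 0.27, 0.27, 0.35} → pass.
WM (methods 1·2): 0.45 vs {0.37, 0.17, 0.55, 0.27, 0.27, 0.35} → fail.
3 of 4 fail.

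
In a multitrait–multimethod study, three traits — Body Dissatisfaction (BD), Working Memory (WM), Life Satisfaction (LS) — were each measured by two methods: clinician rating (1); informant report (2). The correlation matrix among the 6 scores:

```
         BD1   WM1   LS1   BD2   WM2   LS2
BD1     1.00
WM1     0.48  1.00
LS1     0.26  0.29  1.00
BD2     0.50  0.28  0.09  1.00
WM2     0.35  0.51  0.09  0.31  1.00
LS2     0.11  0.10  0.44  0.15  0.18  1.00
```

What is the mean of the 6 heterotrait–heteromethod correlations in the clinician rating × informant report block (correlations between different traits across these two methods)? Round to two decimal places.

0.17

HTHM values (method 1 × method 2): 0.35, 0.11, 0.28, 0.10, 0.09, 0.09; mean = 1.02/6 = 0.17.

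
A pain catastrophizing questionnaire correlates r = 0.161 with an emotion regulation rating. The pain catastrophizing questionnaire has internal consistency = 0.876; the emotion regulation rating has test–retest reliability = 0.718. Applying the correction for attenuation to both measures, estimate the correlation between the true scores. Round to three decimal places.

r_true = r_obs / √(r_xx · r_yy) = 0.161 / √(0.876 × 0.718) = 0.161 / √0.628968 = 0.161 / 0.7931 ≈ 0.203.

0.203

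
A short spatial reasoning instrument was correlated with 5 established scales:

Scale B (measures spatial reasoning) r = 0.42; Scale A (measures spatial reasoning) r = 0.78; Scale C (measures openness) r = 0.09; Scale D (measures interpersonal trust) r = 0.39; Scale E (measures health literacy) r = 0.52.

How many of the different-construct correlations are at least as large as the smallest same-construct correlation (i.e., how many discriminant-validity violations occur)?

1

Convergent (same construct = spatial reasoning): Scale B, Scale A.
Smallest convergent = 0.42. Discriminant values: 0.09, 0.39, 0.52; count ≥ 0.42 → 1.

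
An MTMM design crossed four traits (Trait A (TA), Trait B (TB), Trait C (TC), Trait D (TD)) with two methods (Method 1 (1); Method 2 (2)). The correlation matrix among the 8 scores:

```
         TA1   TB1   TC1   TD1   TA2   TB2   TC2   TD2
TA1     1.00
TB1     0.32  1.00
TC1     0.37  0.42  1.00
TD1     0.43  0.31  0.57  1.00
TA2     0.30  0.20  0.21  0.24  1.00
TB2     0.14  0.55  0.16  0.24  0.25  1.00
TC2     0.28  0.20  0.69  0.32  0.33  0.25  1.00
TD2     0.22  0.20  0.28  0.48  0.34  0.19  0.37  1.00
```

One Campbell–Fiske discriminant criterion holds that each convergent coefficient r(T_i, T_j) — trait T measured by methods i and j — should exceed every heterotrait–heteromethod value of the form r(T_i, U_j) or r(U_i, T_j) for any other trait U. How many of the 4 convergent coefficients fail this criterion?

Convergent coefficients and their comparison sets:
TA (methods 1·2): 0.30 vs {0.14, 0.20, 0.28, 0.21, 0.22, 0.24} → pass.
TB (methods 1·2): 0.55 vs {0.20, 0.14, 0.20, 0.16, 0.20, 0.24} → pass.
TC (methods 1·2): 0.69 vs {0.21, 0.28, 0.16, 0.20, 0.28, 0.32} → pass.
TD (methods 1·2): 0.48 vs {0.24, 0.22, 0.24, 0.20, 0.32, 0.28} → pass.
0 of 4 fail.

0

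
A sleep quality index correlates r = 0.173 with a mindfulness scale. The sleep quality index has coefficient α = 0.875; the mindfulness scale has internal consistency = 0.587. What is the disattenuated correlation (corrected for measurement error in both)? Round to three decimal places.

0.241

r_true = r_obs / √(r_xx · r_yy) = 0.173 / √(0.875 × 0.587) = 0.173 / √0.513625 = 0.173 / 0.7167 ≈ 0.241.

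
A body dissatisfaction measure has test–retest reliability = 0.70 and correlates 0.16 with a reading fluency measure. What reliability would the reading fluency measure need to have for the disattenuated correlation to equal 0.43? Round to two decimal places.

0.20

r_true = r_obs / √(r_xx · r_yy) ⇒ 0.43 = 0.16 / √(0.70 · r_yy).
√(0.70 · r_yy) = 0.16 / 0.43 = 0.3721; 0.70 · r_yy = 0.1385; r_yy = 0.1385 / 0.70 ≈ 0.20.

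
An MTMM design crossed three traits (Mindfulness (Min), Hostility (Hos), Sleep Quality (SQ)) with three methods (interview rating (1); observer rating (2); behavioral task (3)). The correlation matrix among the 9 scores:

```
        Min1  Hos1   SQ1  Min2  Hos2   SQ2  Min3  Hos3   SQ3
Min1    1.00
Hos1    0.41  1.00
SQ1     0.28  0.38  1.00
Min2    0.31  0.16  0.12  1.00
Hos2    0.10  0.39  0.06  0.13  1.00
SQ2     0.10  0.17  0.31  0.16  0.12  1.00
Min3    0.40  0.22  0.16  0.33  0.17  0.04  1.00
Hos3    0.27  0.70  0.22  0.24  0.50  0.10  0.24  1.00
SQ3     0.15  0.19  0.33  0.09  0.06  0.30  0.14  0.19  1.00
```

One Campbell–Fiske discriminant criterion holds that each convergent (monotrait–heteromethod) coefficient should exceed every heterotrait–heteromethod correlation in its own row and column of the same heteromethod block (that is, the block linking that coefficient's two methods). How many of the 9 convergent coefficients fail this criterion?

0

Convergent coefficients and their comparison sets:
Min (methods 1·2): 0.31 vs {0.10, 0.16, 0.10, 0.12} → pass.
Min (methods 1·3): 0.40 vs {0.27, 0.22, 0.15, 0.16} → pass.
Min (methods 2·3): 0.33 vs {0.24, 0.17, 0.09, 0.04} → pass.
Hos (methods 1·2): 0.39 vs {0.16, 0.10, 0.17, 0.06} → pass.
Hos (methods 1·3): 0.70 vs {0.22, 0.27, 0.19, 0.22} → pass.
Hos (methods 2·3): 0.50 vs {0.17, 0.24, 0.06, 0.10} → pass.
SQ (methods 1·2): 0.31 vs {0.12, 0.10, 0.06, 0.17} → pass.
SQ (methods 1·3): 0.33 vs {0.16, 0.15, 0.22, 0.19} → pass.
SQ (methods 2·3): 0.30 vs {0.04, 0.09, 0.10, 0.06} → pass.
0 of 9 fail.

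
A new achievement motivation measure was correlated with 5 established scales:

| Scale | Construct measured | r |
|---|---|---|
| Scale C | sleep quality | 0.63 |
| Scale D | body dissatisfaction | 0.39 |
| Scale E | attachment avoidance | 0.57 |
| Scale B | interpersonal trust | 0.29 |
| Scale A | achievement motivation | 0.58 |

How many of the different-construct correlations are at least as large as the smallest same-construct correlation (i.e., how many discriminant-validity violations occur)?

Convergent (same construct = achievement motivation): Scale A.
Smallest convergent = 0.58. Discriminant values: 0.63, 0.39, 0.57, 0.29; count ≥ 0.58 → 1.

1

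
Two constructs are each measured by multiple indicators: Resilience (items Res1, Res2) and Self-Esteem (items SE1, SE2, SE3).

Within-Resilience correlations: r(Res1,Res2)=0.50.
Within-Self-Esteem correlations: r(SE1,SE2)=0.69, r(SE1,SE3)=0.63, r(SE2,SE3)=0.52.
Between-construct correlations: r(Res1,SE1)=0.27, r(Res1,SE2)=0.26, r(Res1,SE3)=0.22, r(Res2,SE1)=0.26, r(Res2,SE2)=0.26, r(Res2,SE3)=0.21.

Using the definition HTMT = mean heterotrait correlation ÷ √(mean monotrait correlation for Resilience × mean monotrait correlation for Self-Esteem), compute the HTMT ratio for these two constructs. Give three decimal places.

0.445

Between-construct mean = 1.48/6 = 0.2467.
Mean within-Res = 0.50/1 = 0.5000; mean within-SE = 1.84/3 = 0.6133.
Geometric mean = √(0.5000 × 0.6133) = 0.5538.
HTMT = 0.2467 / 0.5538 = 0.445.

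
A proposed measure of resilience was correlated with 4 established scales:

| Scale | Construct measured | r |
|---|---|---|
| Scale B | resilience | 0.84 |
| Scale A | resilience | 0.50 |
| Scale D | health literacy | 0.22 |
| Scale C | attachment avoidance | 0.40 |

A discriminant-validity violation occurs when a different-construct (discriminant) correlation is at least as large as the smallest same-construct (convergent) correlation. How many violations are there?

Convergent (same construct = resilience): Scale B, Scale A.
Smallest convergent = 0.50. Discriminant values: 0.22, 0.40; count ≥ 0.50 → 0.

0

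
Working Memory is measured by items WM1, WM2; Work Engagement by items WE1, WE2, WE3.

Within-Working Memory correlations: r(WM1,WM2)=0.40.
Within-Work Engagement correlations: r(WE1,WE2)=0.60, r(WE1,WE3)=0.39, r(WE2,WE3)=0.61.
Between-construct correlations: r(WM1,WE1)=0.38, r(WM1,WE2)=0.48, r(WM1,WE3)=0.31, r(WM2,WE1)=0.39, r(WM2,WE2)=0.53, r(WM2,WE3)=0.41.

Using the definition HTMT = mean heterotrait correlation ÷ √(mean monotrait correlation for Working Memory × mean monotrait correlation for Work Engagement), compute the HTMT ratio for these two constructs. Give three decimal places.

0.902

Mean heterotrait r = 2.50/6 = 0.4167.
Mean within-WM = 0.40/1 = 0.4000; mean within-WE = 1.60/3 = 0.5333.
Geometric mean = √(0.4000 × 0.5333) = 0.4619.
HTMT = 0.4167 / 0.4619 = 0.902.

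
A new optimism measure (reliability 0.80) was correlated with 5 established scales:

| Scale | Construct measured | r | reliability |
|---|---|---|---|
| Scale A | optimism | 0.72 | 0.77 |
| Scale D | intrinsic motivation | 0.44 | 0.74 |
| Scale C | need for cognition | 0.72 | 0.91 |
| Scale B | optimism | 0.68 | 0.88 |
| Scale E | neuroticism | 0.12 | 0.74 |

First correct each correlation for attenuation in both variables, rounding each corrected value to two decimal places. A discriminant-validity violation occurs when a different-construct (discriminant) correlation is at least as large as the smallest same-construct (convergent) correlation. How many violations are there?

1

Disattenuated r (r / √(r_scale · r_new)):
  Scale A (conv): 0.72 / √(0.77·0.80) = 0.92
  Scale D (disc): 0.44 / √(0.74·0.80) = 0.57
  Scale C (disc): 0.72 / √(0.91·0.80) = 0.84
  Scale B (conv): 0.68 / √(0.88·0.80) = 0.81
  Scale E (disc): 0.12 / √(0.74·0.80) = 0.16
Smallest convergent = 0.81. Discriminant values: 0.57, 0.84, 0.16; count ≥ 0.81 → 1.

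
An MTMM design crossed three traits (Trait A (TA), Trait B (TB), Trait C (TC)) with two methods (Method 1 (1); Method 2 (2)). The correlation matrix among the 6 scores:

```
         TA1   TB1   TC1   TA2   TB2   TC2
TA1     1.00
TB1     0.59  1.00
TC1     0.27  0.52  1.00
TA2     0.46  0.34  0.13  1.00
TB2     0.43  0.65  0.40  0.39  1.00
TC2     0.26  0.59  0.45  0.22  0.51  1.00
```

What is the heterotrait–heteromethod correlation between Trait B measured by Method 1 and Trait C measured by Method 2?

0.59

Different traits and methods: r(TB1, TC2) = 0.59.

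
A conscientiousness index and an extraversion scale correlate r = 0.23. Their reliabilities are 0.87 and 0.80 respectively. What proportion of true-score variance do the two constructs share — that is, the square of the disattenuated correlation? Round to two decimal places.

Disattenuated r = 0.23 / √(0.87 × 0.80) = 0.23 / 0.8343 = 0.2757.
Shared true-score variance = 0.2757² = 0.0760 ≈ 0.08.

0.08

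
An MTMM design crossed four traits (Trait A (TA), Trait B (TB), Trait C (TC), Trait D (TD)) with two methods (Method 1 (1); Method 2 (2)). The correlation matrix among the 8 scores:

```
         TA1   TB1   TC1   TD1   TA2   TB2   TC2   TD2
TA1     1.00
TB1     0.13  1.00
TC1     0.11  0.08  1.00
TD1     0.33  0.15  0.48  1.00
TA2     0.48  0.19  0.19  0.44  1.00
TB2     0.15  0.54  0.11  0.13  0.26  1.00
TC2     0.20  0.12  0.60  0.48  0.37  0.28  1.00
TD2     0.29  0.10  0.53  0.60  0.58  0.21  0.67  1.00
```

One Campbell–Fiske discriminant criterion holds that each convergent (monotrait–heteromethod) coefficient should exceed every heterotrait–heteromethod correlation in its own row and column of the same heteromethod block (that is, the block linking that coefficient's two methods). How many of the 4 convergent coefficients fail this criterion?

0

Convergent coefficients and their comparison sets:
TA (methods 1·2): 0.48 vs {0.15, 0.19, 0.20, 0.19, 0.29, 0.44} → pass.
TB (methods 1·2): 0.54 vs {0.19, 0.15, 0.12, 0.11, 0.10, 0.13} → pass.
TC (methods 1·2): 0.60 vs {0.19, 0.20, 0.11, 0.12, 0.53, 0.48} → pass.
TD (methods 1·2): 0.60 vs {0.44, 0.29, 0.13, 0.10, 0.48, 0.53} → pass.
0 of 4 fail.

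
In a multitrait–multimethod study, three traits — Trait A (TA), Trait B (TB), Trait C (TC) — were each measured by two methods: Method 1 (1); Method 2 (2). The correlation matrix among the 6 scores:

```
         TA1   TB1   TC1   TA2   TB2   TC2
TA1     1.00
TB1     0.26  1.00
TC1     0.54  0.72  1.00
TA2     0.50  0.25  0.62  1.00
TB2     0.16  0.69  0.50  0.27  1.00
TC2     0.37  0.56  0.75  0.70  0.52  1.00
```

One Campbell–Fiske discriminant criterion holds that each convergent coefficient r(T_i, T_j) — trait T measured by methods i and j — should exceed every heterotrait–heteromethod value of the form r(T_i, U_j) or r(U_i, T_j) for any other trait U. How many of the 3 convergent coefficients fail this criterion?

Convergent coefficients and their comparison sets:
TA (methods 1·2): 0.50 vs {0.16, 0.25, 0.37, 0.62} → fail.
TB (methods 1·2): 0.69 vs {0.25, 0.16, 0.56, 0.50} → pass.
TC (methods 1·2): 0.75 vs {0.62, 0.37, 0.50, 0.56} → pass.
1 of 3 fail.

1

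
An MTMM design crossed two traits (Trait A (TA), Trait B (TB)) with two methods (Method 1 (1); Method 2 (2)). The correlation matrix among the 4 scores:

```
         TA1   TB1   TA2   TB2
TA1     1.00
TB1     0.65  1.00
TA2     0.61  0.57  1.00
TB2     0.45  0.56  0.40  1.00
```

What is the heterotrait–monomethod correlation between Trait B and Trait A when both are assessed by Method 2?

Different traits, same method: r(TB2, TA2) = 0.40.

0.40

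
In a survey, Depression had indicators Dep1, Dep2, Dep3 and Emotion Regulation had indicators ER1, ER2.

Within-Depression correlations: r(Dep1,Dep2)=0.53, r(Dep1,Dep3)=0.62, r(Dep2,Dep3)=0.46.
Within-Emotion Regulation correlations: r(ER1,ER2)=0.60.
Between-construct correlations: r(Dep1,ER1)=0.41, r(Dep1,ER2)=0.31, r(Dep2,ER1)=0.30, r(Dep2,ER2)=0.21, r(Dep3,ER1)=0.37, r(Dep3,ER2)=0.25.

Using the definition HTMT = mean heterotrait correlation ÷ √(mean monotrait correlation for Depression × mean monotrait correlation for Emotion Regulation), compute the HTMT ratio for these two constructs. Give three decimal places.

Between-construct mean = 1.85/6 = 0.3083.
Mean within-Dep = 1.61/3 = 0.5367; mean within-ER = 0.60/1 = 0.6000.
Geometric mean = √(0.5367 × 0.6000) = 0.5675.
HTMT = 0.3083 / 0.5675 = 0.543.

0.543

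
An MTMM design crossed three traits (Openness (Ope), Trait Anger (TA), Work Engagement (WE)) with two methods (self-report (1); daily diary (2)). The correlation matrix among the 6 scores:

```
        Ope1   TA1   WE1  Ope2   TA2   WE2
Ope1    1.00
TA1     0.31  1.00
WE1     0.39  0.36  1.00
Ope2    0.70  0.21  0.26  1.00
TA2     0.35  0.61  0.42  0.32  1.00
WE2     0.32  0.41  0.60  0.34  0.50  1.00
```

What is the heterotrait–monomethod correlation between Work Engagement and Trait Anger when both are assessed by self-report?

Different traits, same method: r(WE1, TA1) = 0.36.

0.36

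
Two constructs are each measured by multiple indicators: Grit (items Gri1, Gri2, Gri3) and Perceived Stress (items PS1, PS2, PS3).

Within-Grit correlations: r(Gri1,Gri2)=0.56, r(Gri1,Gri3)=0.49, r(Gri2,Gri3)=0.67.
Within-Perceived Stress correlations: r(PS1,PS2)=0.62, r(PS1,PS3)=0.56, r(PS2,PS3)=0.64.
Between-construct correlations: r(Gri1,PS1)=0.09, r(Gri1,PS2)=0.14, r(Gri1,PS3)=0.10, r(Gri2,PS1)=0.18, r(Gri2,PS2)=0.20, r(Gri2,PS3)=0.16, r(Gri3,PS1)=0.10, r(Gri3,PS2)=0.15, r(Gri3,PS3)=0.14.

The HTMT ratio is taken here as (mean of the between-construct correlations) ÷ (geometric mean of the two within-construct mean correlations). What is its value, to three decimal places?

0.237

Mean between = 1.26/9 = 0.1400.
Mean within-Gri = 1.72/3 = 0.5733; mean within-PS = 1.82/3 = 0.6067.
Geometric mean = √(0.5733 × 0.6067) = 0.5898.
HTMT = 0.1400 / 0.5898 = 0.237.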